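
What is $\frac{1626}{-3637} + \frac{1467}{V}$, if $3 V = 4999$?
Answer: $\frac{7878063}{18181363} \approx 0.4333$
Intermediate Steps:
$V = \frac{4999}{3}$ ($V = \frac{1}{3} \cdot 4999 = \frac{4999}{3} \approx 1666.3$)
$\frac{1626}{-3637} + \frac{1467}{V} = \frac{1626}{-3637} + \frac{1467}{\frac{4999}{3}} = 1626 \left(- \frac{1}{3637}\right) + 1467 \cdot \frac{3}{4999} = - \frac{1626}{3637} + \frac{4401}{4999} = \frac{7878063}{18181363}$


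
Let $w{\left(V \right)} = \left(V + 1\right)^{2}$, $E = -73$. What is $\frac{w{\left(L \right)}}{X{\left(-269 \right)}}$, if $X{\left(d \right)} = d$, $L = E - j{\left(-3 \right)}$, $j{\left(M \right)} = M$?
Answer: $- \frac{4761}{269} \approx -17.699$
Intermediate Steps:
$L = -70$ ($L = -73 - -3 = -73 + 3 = -70$)
$w{\left(V \right)} = \left(1 + V\right)^{2}$
$\frac{w{\left(L \right)}}{X{\left(-269 \right)}} = \frac{\left(1 - 70\right)^{2}}{-269} = \left(-69\right)^{2} \left(- \frac{1}{269}\right) = 4761 \left(- \frac{1}{269}\right) = - \frac{4761}{269}$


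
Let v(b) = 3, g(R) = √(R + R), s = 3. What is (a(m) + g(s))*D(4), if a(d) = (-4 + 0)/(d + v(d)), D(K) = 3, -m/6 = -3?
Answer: -4/7 + 3*√6 ≈ 6.7770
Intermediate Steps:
m = 18 (m = -6*(-3) = 18)
g(R) = √2*√R (g(R) = √(2*R) = √2*√R)
a(d) = -4/(3 + d) (a(d) = (-4 + 0)/(d + 3) = -4/(3 + d))
(a(m) + g(s))*D(4) = (-4/(3 + 18) + √2*√3)*3 = (-4/21 + √6)*3 = -4/7 + 3*√6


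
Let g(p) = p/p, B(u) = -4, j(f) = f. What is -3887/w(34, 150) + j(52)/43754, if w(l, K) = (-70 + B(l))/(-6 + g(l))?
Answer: -425177571/1618898 ≈ -262.63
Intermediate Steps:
g(p) = 1
w(l, K) = 74/5 (w(l, K) = (-70 - 4)/(-6 + 1) = -74/(-5) = -74*(-⅕) = 74/5)
-3887/w(34, 150) + j(52)/43754 = -3887/74/5 + 52/43754 = -3887*5/74 + 52*(1/43754) = -19435/74 + 26/21877 = -425177571/1618898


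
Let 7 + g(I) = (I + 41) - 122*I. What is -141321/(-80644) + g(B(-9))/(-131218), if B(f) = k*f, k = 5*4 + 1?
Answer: 8348434723/5290972196 ≈ 1.5779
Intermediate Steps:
k = 21 (k = 20 + 1 = 21)
B(f) = 21*f
g(I) = 34 - 121*I (g(I) = -7 + ((I + 41) - 122*I) = -7 + ((41 + I) - 122*I) = -7 + (41 - 121*I) = 34 - 121*I)
-141321/(-80644) + g(B(-9))/(-131218) = -141321/(-80644) + (34 - 2541*(-9))/(-131218) = -141321*(-1/80644) + (34 - 121*(-189))*(-1/131218) = 141321/80644 + (34 + 22869)*(-1/131218) = 141321/80644 + 22903*(-1/131218) = 141321/80644 - 22903/131218 = 8348434723/5290972196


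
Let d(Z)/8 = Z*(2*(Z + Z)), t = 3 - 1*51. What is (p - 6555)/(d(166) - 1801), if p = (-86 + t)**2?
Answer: 11401/879991 ≈ 0.012956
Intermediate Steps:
t = -48 (t = 3 - 51 = -48)
p = 17956 (p = (-86 - 48)**2 = (-134)**2 = 17956)
d(Z) = 32*Z**2 (d(Z) = 8*(Z*(2*(Z + Z))) = 8*(Z*(2*(2*Z))) = 8*(Z*(4*Z)) = 8*(4*Z**2) = 32*Z**2)
(p - 6555)/(d(166) - 1801) = (17956 - 6555)/(32*166**2 - 1801) = 11401/(32*27556 - 1801) = 11401/(881792 - 1801) = 11401/879991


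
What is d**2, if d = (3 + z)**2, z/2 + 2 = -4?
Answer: 6561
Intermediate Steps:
z = -12 (z = -4 + 2*(-4) = -4 - 8 = -12)
d = 81 (d = (3 - 12)**2 = (-9)**2 = 81)
d**2 = 81**2 = 6561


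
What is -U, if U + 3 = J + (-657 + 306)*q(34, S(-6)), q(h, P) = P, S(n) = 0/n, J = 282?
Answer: -279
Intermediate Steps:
S(n) = 0
U = 279 (U = -3 + (282 + (-657 + 306)*0) = -3 + (282 - 351*0) = -3 + (282 + 0) = -3 + 282 = 279)
-U = -1*279 = -279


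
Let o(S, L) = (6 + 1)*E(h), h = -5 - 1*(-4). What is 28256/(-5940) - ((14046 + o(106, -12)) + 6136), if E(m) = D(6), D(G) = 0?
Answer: -29977334/1485 ≈ -20187.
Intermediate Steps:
h = -1 (h = -5 + 4 = -1)
E(m) = 0
o(S, L) = 0 (o(S, L) = (6 + 1)*0 = 7*0 = 0)
28256/(-5940) - ((14046 + o(106, -12)) + 6136) = 28256/(-5940) - ((14046 + 0) + 6136) = 28256*(-1/5940) - (14046 + 6136) = -7064/1485 - 1*20182 = -7064/1485 - 20182 = -29977334/1485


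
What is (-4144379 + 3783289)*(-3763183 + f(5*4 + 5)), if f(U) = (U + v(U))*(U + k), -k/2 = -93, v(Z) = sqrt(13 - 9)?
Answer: 1356790619740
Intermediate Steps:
v(Z) = 2 (v(Z) = sqrt(4) = 2)
k = 186 (k = -2*(-93) = 186)
f(U) = (2 + U)*(186 + U) (f(U) = (U + 2)*(U + 186) = (2 + U)*(186 + U))
(-4144379 + 3783289)*(-3763183 + f(5*4 + 5)) = (-4144379 + 3783289)*(-3763183 + (372 + (5*4 + 5)**2 + 188*(5*4 + 5))) = -361090*(-3763183 + (372 + (20 + 5)**2 + 188*(20 + 5))) = -361090*(-3763183 + (372 + 25**2 + 188*25)) = -361090*(-3763183 + (372 + 625 + 4700)) = -361090*(-3763183 + 5697) = -361090*(-3757486) = 1356790619740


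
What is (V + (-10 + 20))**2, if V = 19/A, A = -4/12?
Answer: 2209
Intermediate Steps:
A = -1/3 (A = -4*1/12 = -1/3 ≈ -0.33333)
V = -57 (V = 19/(-1/3) = 19*(-3) = -57)
(V + (-10 + 20))**2 = (-57 + (-10 + 20))**2 = (-57 + 10)**2 = (-47)**2 = 2209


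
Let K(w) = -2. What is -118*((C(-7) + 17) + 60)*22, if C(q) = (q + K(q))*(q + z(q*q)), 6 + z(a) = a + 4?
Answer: 734668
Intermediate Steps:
z(a) = -2 + a (z(a) = -6 + (a + 4) = -6 + (4 + a) = -2 + a)
C(q) = (-2 + q)*(-2 + q + q**2) (C(q) = (q - 2)*(q + (-2 + q*q)) = (-2 + q)*(q + (-2 + q**2)) = (-2 + q)*(-2 + q + q**2))
-118*((C(-7) + 17) + 60)*22 = -118*(((4 + (-7)**3 - 1*(-7)**2 - 4*(-7)) + 17) + 60)*22 = -118*(((4 - 343 - 1*49 + 28) + 17) + 60)*22 = -118*(((4 - 343 - 49 + 28) + 17) + 60)*22 = -118*((-360 + 17) + 60)*22 = -118*(-343 + 60)*22 = -118*(-283)*22 = 33394*22 = 734668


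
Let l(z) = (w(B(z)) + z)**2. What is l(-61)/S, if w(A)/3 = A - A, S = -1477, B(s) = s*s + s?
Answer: -3721/1477 ≈ -2.5193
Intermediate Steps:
B(s) = s + s**2 (B(s) = s**2 + s = s + s**2)
w(A) = 0 (w(A) = 3*(A - A) = 3*0 = 0)
l(z) = z**2 (l(z) = (0 + z)**2 = z**2)
l(-61)/S = (-61)**2/(-1477) = 3721*(-1/1477) = -3721/1477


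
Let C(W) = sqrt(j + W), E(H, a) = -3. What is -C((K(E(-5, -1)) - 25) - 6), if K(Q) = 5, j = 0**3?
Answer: -I*sqrt(26) ≈ -5.099*I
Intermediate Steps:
j = 0
C(W) = sqrt(W) (C(W) = sqrt(0 + W) = sqrt(W))
-C((K(E(-5, -1)) - 25) - 6) = -sqrt((5 - 25) - 6) = -sqrt(-20 - 6) = -sqrt(-26) = -I*sqrt(26)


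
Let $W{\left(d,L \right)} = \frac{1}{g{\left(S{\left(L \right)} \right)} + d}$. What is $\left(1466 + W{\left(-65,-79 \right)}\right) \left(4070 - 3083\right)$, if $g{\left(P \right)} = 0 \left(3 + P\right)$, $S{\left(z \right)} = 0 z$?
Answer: $\frac{94050243}{65} \approx 1.4469 \cdot 10^{6}$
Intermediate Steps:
$S{\left(z \right)} = 0$
$g{\left(P \right)} = 0$
$W{\left(d,L \right)} = \frac{1}{d}$ ($W{\left(d,L \right)} = \frac{1}{0 + d} = \frac{1}{d}$)
$\left(1466 + W{\left(-65,-79 \right)}\right) \left(4070 - 3083\right) = \left(1466 + \frac{1}{-65}\right) \left(4070 - 3083\right) = \left(1466 - \frac{1}{65}\right) 987 = \frac{95289}{65} \cdot 987 = \frac{94050243}{65}$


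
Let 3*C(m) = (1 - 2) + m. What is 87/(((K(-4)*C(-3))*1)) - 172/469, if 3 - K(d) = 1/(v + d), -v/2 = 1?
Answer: -373763/17822 ≈ -20.972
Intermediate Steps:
v = -2 (v = -2*1 = -2)
K(d) = 3 - 1/(-2 + d)
C(m) = -1/3 + m/3 (C(m) = ((1 - 2) + m)/3 = (-1 + m)/3 = -1/3 + m/3)
87/(((K(-4)*C(-3))*1)) - 172/469 = 87/(((((-7 + 3*(-4))/(-2 - 4))*(-1/3 + (1/3)*(-3)))*1)) - 172/469 = 87/(((((-7 - 12)/(-6))*(-1/3 - 1))*1)) - 172*1/469 = 87/(((-1/6*(-19)*(-4/3))*1)) - 172/469 = 87/((((19/6)*(-4/3))*1)) - 172/469 = 87/((-38/9*1)) - 172/469 = 87/(-38/9) - 172/469 = 87*(-9/38) - 172/469 = -783/38 - 172/469 = -373763/17822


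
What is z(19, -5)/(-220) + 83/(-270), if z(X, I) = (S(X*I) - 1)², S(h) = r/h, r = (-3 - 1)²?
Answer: -16812317/53608500 ≈ -0.31361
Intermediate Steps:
r = 16 (r = (-4)² = 16)
S(h) = 16/h
z(X, I) = (-1 + 16/(I*X))² (z(X, I) = (16/((X*I)) - 1)² = (16/((I*X)) - 1)² = (16*(1/(I*X)) - 1)² = (16/(I*X) - 1)² = (-1 + 16/(I*X))²)
z(19, -5)/(-220) + 83/(-270) = (1 - 16/(-5*19))²/(-220) + 83/(-270) = (1 - 16*(-⅕)*1/19)²*(-1/220) + 83*(-1/270) = (1 + 16/95)²*(-1/220) - 83/270 = (111/95)²*(-1/220) - 83/270 = (12321/9025)*(-1/220) - 83/270 = -12321/1985500 - 83/270 = -16812317/53608500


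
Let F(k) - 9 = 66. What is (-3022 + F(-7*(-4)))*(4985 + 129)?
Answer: -15070958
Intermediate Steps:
F(k) = 75 (F(k) = 9 + 66 = 75)
(-3022 + F(-7*(-4)))*(4985 + 129) = (-3022 + 75)*(4985 + 129) = -2947*5114 = -15070958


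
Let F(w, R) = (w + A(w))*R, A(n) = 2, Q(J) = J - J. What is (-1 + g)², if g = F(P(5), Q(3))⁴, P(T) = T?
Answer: 1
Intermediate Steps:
Q(J) = 0
F(w, R) = R*(2 + w) (F(w, R) = (w + 2)*R = (2 + w)*R = R*(2 + w))
g = 0 (g = (0*(2 + 5))⁴ = (0*7)⁴ = 0⁴ = 0)
(-1 + g)² = (-1 + 0)² = (-1)² = 1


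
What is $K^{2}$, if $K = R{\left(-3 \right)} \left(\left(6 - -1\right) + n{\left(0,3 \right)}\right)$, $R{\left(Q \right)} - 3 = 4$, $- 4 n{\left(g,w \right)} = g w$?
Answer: $2401$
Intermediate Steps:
$n{\left(g,w \right)} = - \frac{g w}{4}$
$R{\left(Q \right)} = 7$ ($R{\left(Q \right)} = 3 + 4 = 7$)
$K = 49$ ($K = 7 \left(\left(6 - -1\right) - 0 \cdot 3\right) = 7 \left(\left(6 + 1\right) + 0\right) = 7 \left(7 + 0\right) = 7 \cdot 7 = 49$)
$K^{2} = 49^{2} = 2401$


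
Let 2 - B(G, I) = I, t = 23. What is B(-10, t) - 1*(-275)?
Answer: 254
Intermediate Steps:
B(G, I) = 2 - I
B(-10, t) - 1*(-275) = (2 - 1*23) - 1*(-275) = (2 - 23) + 275 = -21 + 275 = 254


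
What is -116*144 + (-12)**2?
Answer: -16560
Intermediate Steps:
-116*144 + (-12)**2 = -16704 + 144 = -16560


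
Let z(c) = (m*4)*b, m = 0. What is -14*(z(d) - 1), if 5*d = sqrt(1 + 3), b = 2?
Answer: 14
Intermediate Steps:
d = 2/5 (d = sqrt(1 + 3)/5 = sqrt(4)/5 = (1/5)*2 = 2/5 ≈ 0.40000)
z(c) = 0 (z(c) = (0*4)*2 = 0*2 = 0)
-14*(z(d) - 1) = -14*(0 - 1) = -14*(-1) = 14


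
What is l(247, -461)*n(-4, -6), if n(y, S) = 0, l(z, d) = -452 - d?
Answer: 0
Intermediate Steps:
l(247, -461)*n(-4, -6) = (-452 - 1*(-461))*0 = (-452 + 461)*0 = 9*0 = 0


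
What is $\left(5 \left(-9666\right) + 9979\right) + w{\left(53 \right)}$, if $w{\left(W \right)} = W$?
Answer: $-38298$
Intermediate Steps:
$\left(5 \left(-9666\right) + 9979\right) + w{\left(53 \right)} = \left(5 \left(-9666\right) + 9979\right) + 53 = \left(-48330 + 9979\right) + 53 = -38351 + 53 = -38298$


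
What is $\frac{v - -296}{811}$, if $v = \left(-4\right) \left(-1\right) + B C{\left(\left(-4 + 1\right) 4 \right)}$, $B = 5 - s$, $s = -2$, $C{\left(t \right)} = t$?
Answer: $\frac{216}{811} \approx 0.26634$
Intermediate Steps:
$B = 7$ ($B = 5 - -2 = 5 + 2 = 7$)
$v = -80$ ($v = \left(-4\right) \left(-1\right) + 7 \left(-4 + 1\right) 4 = 4 + 7 \left(\left(-3\right) 4\right) = 4 + 7 \left(-12\right) = 4 - 84 = -80$)
$\frac{v - -296}{811} = \frac{-80 - -296}{811} = \left(-80 + 296\right) \frac{1}{811} = 216 \cdot \frac{1}{811} = \frac{216}{811}$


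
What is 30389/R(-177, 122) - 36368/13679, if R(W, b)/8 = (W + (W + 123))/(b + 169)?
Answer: -40344442395/8426264 ≈ -4787.9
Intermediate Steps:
R(W, b) = 8*(123 + 2*W)/(169 + b) (R(W, b) = 8*((W + (W + 123))/(b + 169)) = 8*((W + (123 + W))/(169 + b)) = 8*((123 + 2*W)/(169 + b)) = 8*(123 + 2*W)/(169 + b))
30389/R(-177, 122) - 36368/13679 = 30389/((8*(123 + 2*(-177))/(169 + 122))) - 36368/13679 = 30389/((8*(123 - 354)/291)) - 36368*1/13679 = 30389/((8*(1/291)*(-231))) - 36368/13679 = 30389/(-616/97) - 36368/13679 = 30389*(-97/616) - 36368/13679 = -2947733/616 - 36368/13679 = -40344442395/8426264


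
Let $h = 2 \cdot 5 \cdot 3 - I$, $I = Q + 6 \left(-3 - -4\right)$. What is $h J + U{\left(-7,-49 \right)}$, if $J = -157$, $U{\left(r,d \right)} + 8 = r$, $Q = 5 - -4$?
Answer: $-2370$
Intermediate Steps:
$Q = 9$ ($Q = 5 + 4 = 9$)
$U{\left(r,d \right)} = -8 + r$
$I = 15$ ($I = 9 + 6 \left(-3 - -4\right) = 9 + 6 \left(-3 + 4\right) = 9 + 6 \cdot 1 = 9 + 6 = 15$)
$h = 15$ ($h = 2 \cdot 5 \cdot 3 - 15 = 10 \cdot 3 - 15 = 30 - 15 = 15$)
$h J + U{\left(-7,-49 \right)} = 15 \left(-157\right) - 15 = -2355 - 15 = -2370$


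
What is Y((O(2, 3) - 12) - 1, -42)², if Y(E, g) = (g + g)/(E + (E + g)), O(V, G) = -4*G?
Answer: 441/529 ≈ 0.83365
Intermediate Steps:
Y(E, g) = 2*g/(g + 2*E) (Y(E, g) = (2*g)/(g + 2*E) = 2*g/(g + 2*E))
Y((O(2, 3) - 12) - 1, -42)² = (2*(-42)/(-42 + 2*((-4*3 - 12) - 1)))² = (2*(-42)/(-42 + 2*((-12 - 12) - 1)))² = (2*(-42)/(-42 + 2*(-24 - 1)))² = (2*(-42)/(-42 + 2*(-25)))² = (2*(-42)/(-42 - 50))² = (2*(-42)/(-92))² = (2*(-42)*(-1/92))² = (21/23)² = 441/529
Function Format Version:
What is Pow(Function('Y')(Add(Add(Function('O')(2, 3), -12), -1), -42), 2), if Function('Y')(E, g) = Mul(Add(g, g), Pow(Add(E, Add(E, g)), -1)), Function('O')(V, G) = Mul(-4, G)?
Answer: Rational(441, 529) ≈ 0.83365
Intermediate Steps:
Function('Y')(E, g) = Mul(2, g, Pow(Add(g, Mul(2, E)), -1)) (Function('Y')(E, g) = Mul(Mul(2, g), Pow(Add(g, Mul(2, E)), -1)) = Mul(2, g, Pow(Add(g, Mul(2, E)), -1)))
Pow(Function('Y')(Add(Add(Function('O')(2, 3), -12), -1), -42), 2) = Pow(Mul(2, -42, Pow(Add(-42, Mul(2, Add(Add(Mul(-4, 3), -12), -1))), -1)), 2) = Pow(Mul(2, -42, Pow(Add(-42, Mul(2, Add(Add(-12, -12), -1))), -1)), 2) = Pow(Mul(2, -42, Pow(Add(-42, Mul(2, Add(-24, -1))), -1)), 2) = Pow(Mul(2, -42, Pow(Add(-42, Mul(2, -25)), -1)), 2) = Pow(Mul(2, -42, Pow(Add(-42, -50), -1)), 2) = Pow(Mul(2, -42, Pow(-92, -1)), 2) = Pow(Mul(2, -42, Rational(-1, 92)), 2) = Pow(Rational(21, 23), 2) = Rational(441, 529)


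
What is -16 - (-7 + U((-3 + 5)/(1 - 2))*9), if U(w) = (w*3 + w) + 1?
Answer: 54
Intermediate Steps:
U(w) = 1 + 4*w (U(w) = (3*w + w) + 1 = 4*w + 1 = 1 + 4*w)
-16 - (-7 + U((-3 + 5)/(1 - 2))*9) = -16 - (-7 + (1 + 4*((-3 + 5)/(1 - 2)))*9) = -16 - (-7 + (1 + 4*(2/(-1)))*9) = -16 - (-7 + (1 + 4*(2*(-1)))*9) = -16 - (-7 + (1 + 4*(-2))*9) = -16 - (-7 + (1 - 8)*9) = -16 - (-7 - 7*9) = -16 - (-7 - 63) = -16 - 1*(-70) = -16 + 70 = 54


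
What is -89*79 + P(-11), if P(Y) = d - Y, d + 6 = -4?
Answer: -7030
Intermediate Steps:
d = -10 (d = -6 - 4 = -10)
P(Y) = -10 - Y
-89*79 + P(-11) = -89*79 + (-10 - 1*(-11)) = -7031 + (-10 + 11) = -7031 + 1 = -7030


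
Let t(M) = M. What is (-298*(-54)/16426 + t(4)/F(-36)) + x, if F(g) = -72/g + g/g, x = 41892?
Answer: 1032233978/24639 ≈ 41894.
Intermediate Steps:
F(g) = 1 - 72/g (F(g) = -72/g + 1 = 1 - 72/g)
(-298*(-54)/16426 + t(4)/F(-36)) + x = (-298*(-54)/16426 + 4/(((-72 - 36)/(-36)))) + 41892 = (16092*(1/16426) + 4/((-1/36*(-108)))) + 41892 = (8046/8213 + 4/3) + 41892 = 56990/24639 + 41892 = 1032233978/24639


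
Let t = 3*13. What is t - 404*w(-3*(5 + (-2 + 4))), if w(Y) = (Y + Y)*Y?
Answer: -356289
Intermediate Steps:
t = 39
w(Y) = 2*Y² (w(Y) = (2*Y)*Y = 2*Y²)
t - 404*w(-3*(5 + (-2 + 4))) = 39 - 808*(-3*(5 + (-2 + 4)))² = 39 - 808*(-3*(5 + 2))² = 39 - 808*(-3*7)² = 39 - 808*(-21)² = 39 - 808*441 = 39 - 404*882 = 39 - 356328 = -356289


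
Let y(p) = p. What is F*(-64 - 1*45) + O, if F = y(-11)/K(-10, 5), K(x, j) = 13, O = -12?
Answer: 1043/13 ≈ 80.231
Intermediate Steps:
F = -11/13 ≈ -0.84615
F*(-64 - 1*45) + O = -11*(-64 - 1*45)/13 - 12 = -11*(-64 - 45)/13 - 12 = -11/13*(-109) - 12 = 1199/13 - 12 = 1043/13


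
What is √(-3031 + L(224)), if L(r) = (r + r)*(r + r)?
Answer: √197673 ≈ 444.60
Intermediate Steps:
L(r) = 4*r² (L(r) = (2*r)*(2*r) = 4*r²)
√(-3031 + L(224)) = √(-3031 + 4*224²) = √(-3031 + 4*50176) = √(-3031 + 200704) = √197673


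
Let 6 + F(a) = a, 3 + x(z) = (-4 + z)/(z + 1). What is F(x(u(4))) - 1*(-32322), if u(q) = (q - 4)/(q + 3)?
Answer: 32309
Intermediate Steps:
u(q) = (-4 + q)/(3 + q)
x(z) = -3 + (-4 + z)/(1 + z) (x(z) = -3 + (-4 + z)/(z + 1) = -3 + (-4 + z)/(1 + z))
F(a) = -6 + a
F(x(u(4))) - 1*(-32322) = (-6 + (-7 - 2*(-4 + 4)/(3 + 4))/(1 + (-4 + 4)/(3 + 4))) - 1*(-32322) = (-6 + (-7 - 2*0/7)/(1 + 0/7)) + 32322 = (-6 + (-7 - 2*0/7)/(1 + (⅐)*0)) + 32322 = (-6 + (-7 - 2*0)/(1 + 0)) + 32322 = (-6 + (-7 + 0)/1) + 32322 = (-6 + 1*(-7)) + 32322 = (-6 - 7) + 32322 = -13 + 32322 = 32309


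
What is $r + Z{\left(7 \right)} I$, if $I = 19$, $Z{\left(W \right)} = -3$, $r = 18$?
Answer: $-39$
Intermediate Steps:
$r + Z{\left(7 \right)} I = 18 - 57 = -39$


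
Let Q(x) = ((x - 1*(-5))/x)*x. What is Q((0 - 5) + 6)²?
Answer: 36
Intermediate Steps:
Q(x) = 5 + x (Q(x) = ((x + 5)/x)*x = ((5 + x)/x)*x = 5 + x)
Q((0 - 5) + 6)² = (5 + ((0 - 5) + 6))² = (5 + (-5 + 6))² = (5 + 1)² = 6² = 36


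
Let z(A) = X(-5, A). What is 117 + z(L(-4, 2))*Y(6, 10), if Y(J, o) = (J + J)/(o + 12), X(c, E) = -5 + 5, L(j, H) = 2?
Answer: 117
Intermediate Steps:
X(c, E) = 0
Y(J, o) = 2*J/(12 + o) (Y(J, o) = (2*J)/(12 + o) = 2*J/(12 + o))
z(A) = 0
117 + z(L(-4, 2))*Y(6, 10) = 117 + 0*(2*6/(12 + 10)) = 117 + 0*(2*6/22) = 117 + 0*(2*6*(1/22)) = 117 + 0*(6/11) = 117 + 0 = 117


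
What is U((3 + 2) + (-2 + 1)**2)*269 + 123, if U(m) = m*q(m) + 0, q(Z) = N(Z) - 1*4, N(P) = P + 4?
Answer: 9807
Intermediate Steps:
N(P) = 4 + P
q(Z) = Z (q(Z) = (4 + Z) - 1*4 = (4 + Z) - 4 = Z)
U(m) = m**2 (U(m) = m*m + 0 = m**2 + 0 = m**2)
U((3 + 2) + (-2 + 1)**2)*269 + 123 = ((3 + 2) + (-2 + 1)**2)**2*269 + 123 = (5 + (-1)**2)**2*269 + 123 = (5 + 1)**2*269 + 123 = 6**2*269 + 123 = 36*269 + 123 = 9684 + 123 = 9807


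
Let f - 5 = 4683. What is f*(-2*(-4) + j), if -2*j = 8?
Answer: 18752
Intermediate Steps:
j = -4 (j = -½*8 = -4)
f = 4688 (f = 5 + 4683 = 4688)
f*(-2*(-4) + j) = 4688*(-2*(-4) - 4) = 4688*(8 - 4) = 4688*4 = 18752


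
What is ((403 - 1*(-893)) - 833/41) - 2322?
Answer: -42899/41 ≈ -1046.3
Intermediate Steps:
((403 - 1*(-893)) - 833/41) - 2322 = ((403 + 893) - 833*1/41) - 2322 = (1296 - 833/41) - 2322 = 52303/41 - 2322 = -42899/41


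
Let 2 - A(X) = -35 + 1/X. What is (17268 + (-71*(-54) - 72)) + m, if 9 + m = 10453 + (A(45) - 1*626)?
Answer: 1389824/45 ≈ 30885.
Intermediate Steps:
A(X) = 37 - 1/X (A(X) = 2 - (-35 + 1/X) = 2 + (35 - 1/X) = 37 - 1/X)
m = 443474/45 (m = -9 + (10453 + ((37 - 1/45) - 1*626)) = -9 + (10453 + ((37 - 1*1/45) - 626)) = -9 + (10453 + ((37 - 1/45) - 626)) = -9 + (10453 + (1664/45 - 626)) = -9 + (10453 - 26506/45) = -9 + 443879/45 = 443474/45 ≈ 9855.0)
(17268 + (-71*(-54) - 72)) + m = (17268 + (-71*(-54) - 72)) + 443474/45 = (17268 + (3834 - 72)) + 443474/45 = (17268 + 3762) + 443474/45 = 21030 + 443474/45 = 1389824/45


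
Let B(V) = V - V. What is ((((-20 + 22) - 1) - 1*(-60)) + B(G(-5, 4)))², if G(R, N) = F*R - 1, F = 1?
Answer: 3721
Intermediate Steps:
G(R, N) = -1 + R (G(R, N) = 1*R - 1 = R - 1 = -1 + R)
B(V) = 0
((((-20 + 22) - 1) - 1*(-60)) + B(G(-5, 4)))² = ((((-20 + 22) - 1) - 1*(-60)) + 0)² = (((2 - 1) + 60) + 0)² = ((1 + 60) + 0)² = (61 + 0)² = 61² = 3721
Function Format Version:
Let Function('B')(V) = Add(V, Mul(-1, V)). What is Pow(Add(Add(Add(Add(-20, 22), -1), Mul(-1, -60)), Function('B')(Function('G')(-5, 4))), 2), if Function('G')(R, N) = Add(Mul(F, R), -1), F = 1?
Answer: 3721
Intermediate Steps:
Function('G')(R, N) = Add(-1, R) (Function('G')(R, N) = Add(Mul(1, R), -1) = Add(R, -1) = Add(-1, R))
Function('B')(V) = 0
Pow(Add(Add(Add(Add(-20, 22), -1), Mul(-1, -60)), Function('B')(Function('G')(-5, 4))), 2) = Pow(Add(Add(Add(Add(-20, 22), -1), Mul(-1, -60)), 0), 2) = Pow(Add(Add(Add(2, -1), 60), 0), 2) = Pow(Add(Add(1, 60), 0), 2) = Pow(Add(61, 0), 2) = Pow(61, 2) = 3721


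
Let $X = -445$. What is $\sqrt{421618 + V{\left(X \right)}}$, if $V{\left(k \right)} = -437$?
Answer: $\sqrt{421181} \approx 648.98$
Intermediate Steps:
$\sqrt{421618 + V{\left(X \right)}} = \sqrt{421618 - 437} = \sqrt{421181}$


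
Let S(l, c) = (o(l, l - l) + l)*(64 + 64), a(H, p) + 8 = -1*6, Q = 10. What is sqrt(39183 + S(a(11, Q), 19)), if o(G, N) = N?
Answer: sqrt(37391) ≈ 193.37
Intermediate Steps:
a(H, p) = -14 (a(H, p) = -8 - 1*6 = -8 - 6 = -14)
S(l, c) = 128*l (S(l, c) = ((l - l) + l)*(64 + 64) = (0 + l)*128 = l*128 = 128*l)
sqrt(39183 + S(a(11, Q), 19)) = sqrt(39183 + 128*(-14)) = sqrt(39183 - 1792) = sqrt(37391)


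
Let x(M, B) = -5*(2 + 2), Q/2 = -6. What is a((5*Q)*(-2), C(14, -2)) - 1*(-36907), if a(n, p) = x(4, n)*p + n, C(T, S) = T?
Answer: 36747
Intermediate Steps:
Q = -12 (Q = 2*(-6) = -12)
x(M, B) = -20 (x(M, B) = -5*4 = -20)
a(n, p) = n - 20*p (a(n, p) = -20*p + n = n - 20*p)
a((5*Q)*(-2), C(14, -2)) - 1*(-36907) = ((5*(-12))*(-2) - 20*14) - 1*(-36907) = (-60*(-2) - 280) + 36907 = (120 - 280) + 36907 = -160 + 36907 = 36747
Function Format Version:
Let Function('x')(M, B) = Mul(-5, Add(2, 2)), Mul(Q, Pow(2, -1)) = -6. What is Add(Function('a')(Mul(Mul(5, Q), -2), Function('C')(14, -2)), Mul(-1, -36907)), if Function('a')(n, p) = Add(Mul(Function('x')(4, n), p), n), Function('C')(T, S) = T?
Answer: 36747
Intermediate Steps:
Q = -12 (Q = Mul(2, -6) = -12)
Function('x')(M, B) = -20 (Function('x')(M, B) = Mul(-5, 4) = -20)
Function('a')(n, p) = Add(n, Mul(-20, p)) (Function('a')(n, p) = Add(Mul(-20, p), n) = Add(n, Mul(-20, p)))
Add(Function('a')(Mul(Mul(5, Q), -2), Function('C')(14, -2)), Mul(-1, -36907)) = Add(Add(Mul(Mul(5, -12), -2), Mul(-20, 14)), Mul(-1, -36907)) = Add(Add(Mul(-60, -2), -280), 36907) = Add(Add(120, -280), 36907) = Add(-160, 36907) = 36747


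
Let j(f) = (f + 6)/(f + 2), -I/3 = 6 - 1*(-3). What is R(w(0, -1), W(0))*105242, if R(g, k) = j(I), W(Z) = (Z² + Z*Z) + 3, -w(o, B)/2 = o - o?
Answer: 2210082/25 ≈ 88403.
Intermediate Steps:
w(o, B) = 0 (w(o, B) = -2*(o - o) = -2*0 = 0)
W(Z) = 3 + 2*Z² (W(Z) = (Z² + Z²) + 3 = 2*Z² + 3 = 3 + 2*Z²)
I = -27 (I = -3*(6 - 1*(-3)) = -3*(6 + 3) = -3*9 = -27)
j(f) = (6 + f)/(2 + f)
R(g, k) = 21/25 (R(g, k) = (6 - 27)/(2 - 27) = -21/(-25) = -1/25*(-21) = 21/25)
R(w(0, -1), W(0))*105242 = (21/25)*105242 = 2210082/25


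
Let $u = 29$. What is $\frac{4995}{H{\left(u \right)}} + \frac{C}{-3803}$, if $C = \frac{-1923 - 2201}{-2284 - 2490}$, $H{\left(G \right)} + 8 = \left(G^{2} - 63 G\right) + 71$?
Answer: $- \frac{45345319421}{8378773403} \approx -5.4119$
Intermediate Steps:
$H{\left(G \right)} = 63 + G^{2} - 63 G$ ($H{\left(G \right)} = -8 + \left(\left(G^{2} - 63 G\right) + 71\right) = -8 + \left(71 + G^{2} - 63 G\right) = 63 + G^{2} - 63 G$)
$C = \frac{2062}{2387}$ ($C = - \frac{4124}{-4774} = \left(-4124\right) \left(- \frac{1}{4774}\right) = \frac{2062}{2387} \approx 0.86385$)
$\frac{4995}{H{\left(u \right)}} + \frac{C}{-3803} = \frac{4995}{63 + 29^{2} - 1827} + \frac{2062}{2387 \left(-3803\right)} = \frac{4995}{63 + 841 - 1827} + \frac{2062}{2387} \left(- \frac{1}{3803}\right) = \frac{4995}{-923} - \frac{2062}{9077761} = 4995 \left(- \frac{1}{923}\right) - \frac{2062}{9077761} = - \frac{4995}{923} - \frac{2062}{9077761} = - \frac{45345319421}{8378773403}$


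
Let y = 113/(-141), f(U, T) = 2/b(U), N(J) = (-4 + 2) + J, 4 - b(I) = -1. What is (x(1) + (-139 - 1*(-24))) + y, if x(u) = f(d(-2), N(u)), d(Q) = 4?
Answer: -81358/705 ≈ -115.40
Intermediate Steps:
b(I) = 5 (b(I) = 4 - 1*(-1) = 4 + 1 = 5)
N(J) = -2 + J
f(U, T) = 2/5
y = -113/141 (y = 113*(-1/141) = -113/141 ≈ -0.80142)
x(u) = 2/5
(x(1) + (-139 - 1*(-24))) + y = (2/5 + (-139 - 1*(-24))) - 113/141 = (2/5 + (-139 + 24)) - 113/141 = (2/5 - 115) - 113/141 = -573/5 - 113/141 = -81358/705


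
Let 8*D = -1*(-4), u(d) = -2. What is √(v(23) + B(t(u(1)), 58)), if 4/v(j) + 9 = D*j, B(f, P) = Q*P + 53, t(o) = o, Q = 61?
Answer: √89815/5 ≈ 59.938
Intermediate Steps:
D = ½ (D = (-1*(-4))/8 = (⅛)*4 = ½ ≈ 0.50000)
B(f, P) = 53 + 61*P (B(f, P) = 61*P + 53 = 53 + 61*P)
v(j) = 4/(-9 + j/2)
√(v(23) + B(t(u(1)), 58)) = √(8/(-18 + 23) + (53 + 61*58)) = √(8/5 + (53 + 3538)) = √(8*(⅕) + 3591) = √(8/5 + 3591) = √(17963/5) = √89815/5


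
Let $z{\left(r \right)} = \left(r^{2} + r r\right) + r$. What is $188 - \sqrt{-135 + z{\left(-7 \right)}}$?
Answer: $188 - 2 i \sqrt{11} \approx 188.0 - 6.6332 i$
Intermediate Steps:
$z{\left(r \right)} = r + 2 r^{2}$ ($z{\left(r \right)} = \left(r^{2} + r^{2}\right) + r = 2 r^{2} + r = r + 2 r^{2}$)
$188 - \sqrt{-135 + z{\left(-7 \right)}} = 188 - \sqrt{-135 - 7 \left(1 + 2 \left(-7\right)\right)} = 188 - \sqrt{-135 - 7 \left(1 - 14\right)} = 188 - \sqrt{-135 - -91} = 188 - \sqrt{-135 + 91} = 188 - \sqrt{-44} = 188 - 2 i \sqrt{11}$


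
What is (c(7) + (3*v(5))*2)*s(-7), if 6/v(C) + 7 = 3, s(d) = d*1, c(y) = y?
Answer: 14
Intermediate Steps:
s(d) = d
v(C) = -3/2 (v(C) = 6/(-7 + 3) = 6/(-4) = 6*(-¼) = -3/2)
(c(7) + (3*v(5))*2)*s(-7) = (7 + (3*(-3/2))*2)*(-7) = (7 - 9/2*2)*(-7) = (7 - 9)*(-7) = -2*(-7) = 14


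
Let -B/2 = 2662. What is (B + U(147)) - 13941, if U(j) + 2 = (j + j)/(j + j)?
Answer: -19266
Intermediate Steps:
B = -5324 (B = -2*2662 = -5324)
U(j) = -1 (U(j) = -2 + (j + j)/(j + j) = -2 + (2*j)/((2*j)) = -2 + (2*j)*(1/(2*j)) = -2 + 1 = -1)
(B + U(147)) - 13941 = (-5324 - 1) - 13941 = -5325 - 13941 = -19266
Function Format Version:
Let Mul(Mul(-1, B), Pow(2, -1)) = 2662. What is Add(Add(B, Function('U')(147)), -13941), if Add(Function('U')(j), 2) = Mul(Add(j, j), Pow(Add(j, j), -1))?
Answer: -19266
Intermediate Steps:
B = -5324 (B = Mul(-2, 2662) = -5324)
Function('U')(j) = -1 (Function('U')(j) = Add(-2, Mul(Add(j, j), Pow(Add(j, j), -1))) = Add(-2, Mul(Mul(2, j), Pow(Mul(2, j), -1))) = Add(-2, Mul(Mul(2, j), Mul(Rational(1, 2), Pow(j, -1)))) = Add(-2, 1) = -1)
Add(Add(B, Function('U')(147)), -13941) = Add(Add(-5324, -1), -13941) = Add(-5325, -13941) = -19266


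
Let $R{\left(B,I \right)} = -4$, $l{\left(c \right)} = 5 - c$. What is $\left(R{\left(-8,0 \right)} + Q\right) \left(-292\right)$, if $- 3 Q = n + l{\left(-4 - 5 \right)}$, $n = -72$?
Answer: $- \frac{13432}{3} \approx -4477.3$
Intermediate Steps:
$Q = \frac{58}{3}$ ($Q = - \frac{-72 + \left(5 - \left(-4 - 5\right)\right)}{3} = - \frac{-72 + \left(5 - -9\right)}{3} = - \frac{-72 + \left(5 + 9\right)}{3} = - \frac{-72 + 14}{3} = \left(- \frac{1}{3}\right) \left(-58\right) = \frac{58}{3} \approx 19.333$)
$\left(R{\left(-8,0 \right)} + Q\right) \left(-292\right) = \left(-4 + \frac{58}{3}\right) \left(-292\right) = \frac{46}{3} \left(-292\right) = - \frac{13432}{3}$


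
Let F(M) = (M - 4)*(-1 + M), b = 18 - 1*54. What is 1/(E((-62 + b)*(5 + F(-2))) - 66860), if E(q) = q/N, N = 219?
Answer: -219/14644594 ≈ -1.4954e-5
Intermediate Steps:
b = -36 (b = 18 - 54 = -36)
F(M) = (-1 + M)*(-4 + M) (F(M) = (-4 + M)*(-1 + M) = (-1 + M)*(-4 + M))
E(q) = q/219
1/(E((-62 + b)*(5 + F(-2))) - 66860) = 1/(((-62 - 36)*(5 + (4 + (-2)² - 5*(-2))))/219 - 66860) = 1/((-98*(5 + (4 + 4 + 10)))/219 - 66860) = 1/((-98*(5 + 18))/219 - 66860) = 1/((-98*23)/219 - 66860) = 1/((1/219)*(-2254) - 66860) = 1/(-2254/219 - 66860) = 1/(-14644594/219) = -219/14644594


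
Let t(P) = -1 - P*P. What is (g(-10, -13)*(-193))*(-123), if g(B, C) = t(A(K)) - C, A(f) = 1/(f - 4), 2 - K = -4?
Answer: 1115733/4 ≈ 2.7893e+5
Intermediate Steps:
K = 6 (K = 2 - 1*(-4) = 2 + 4 = 6)
A(f) = 1/(-4 + f)
t(P) = -1 - P²
g(B, C) = -5/4 - C (g(B, C) = (-1 - (1/(-4 + 6))²) - C = (-1 - (1/2)²) - C = (-1 - (½)²) - C = (-1 - 1*¼) - C = (-1 - ¼) - C = -5/4 - C)
(g(-10, -13)*(-193))*(-123) = ((-5/4 - 1*(-13))*(-193))*(-123) = ((-5/4 + 13)*(-193))*(-123) = ((47/4)*(-193))*(-123) = -9071/4*(-123) = 1115733/4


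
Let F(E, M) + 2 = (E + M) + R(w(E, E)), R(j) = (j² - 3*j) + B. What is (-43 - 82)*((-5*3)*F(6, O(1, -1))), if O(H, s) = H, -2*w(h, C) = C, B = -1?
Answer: 41250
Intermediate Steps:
w(h, C) = -C/2
R(j) = -1 + j² - 3*j (R(j) = (j² - 3*j) - 1 = -1 + j² - 3*j)
F(E, M) = -3 + M + E²/4 + 5*E/2 (F(E, M) = -2 + ((E + M) + (-1 + (-E/2)² - (-3)*E/2)) = -2 + ((E + M) + (-1 + E²/4 + 3*E/2)) = -2 + (-1 + M + E²/4 + 5*E/2) = -3 + M + E²/4 + 5*E/2)
(-43 - 82)*((-5*3)*F(6, O(1, -1))) = (-43 - 82)*((-5*3)*(-3 + 1 + (¼)*6² + (5/2)*6)) = -(-1875)*(-3 + 1 + (¼)*36 + 15) = -(-1875)*(-3 + 1 + 9 + 15) = -(-1875)*22 = -125*(-330) = 41250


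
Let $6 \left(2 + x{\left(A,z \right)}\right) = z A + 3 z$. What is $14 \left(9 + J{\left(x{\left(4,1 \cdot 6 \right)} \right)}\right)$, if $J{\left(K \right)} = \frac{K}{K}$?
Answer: $140$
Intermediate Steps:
$x{\left(A,z \right)} = -2 + \frac{z}{2} + \frac{A z}{6}$ ($x{\left(A,z \right)} = -2 + \frac{z A + 3 z}{6} = -2 + \frac{A z + 3 z}{6} = -2 + \frac{3 z + A z}{6} = -2 + \left(\frac{z}{2} + \frac{A z}{6}\right) = -2 + \frac{z}{2} + \frac{A z}{6}$)
$J{\left(K \right)} = 1$
$14 \left(9 + J{\left(x{\left(4,1 \cdot 6 \right)} \right)}\right) = 14 \left(9 + 1\right) = 14 \cdot 10 = 140$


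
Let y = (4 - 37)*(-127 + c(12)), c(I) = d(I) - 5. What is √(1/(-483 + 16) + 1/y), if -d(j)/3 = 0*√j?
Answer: I*√1816163/30822 ≈ 0.043724*I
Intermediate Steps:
d(j) = 0 (d(j) = -0*√j = -3*0 = 0)
c(I) = -5 (c(I) = 0 - 5 = -5)
y = 4356 (y = (4 - 37)*(-127 - 5) = -33*(-132) = 4356)
√(1/(-483 + 16) + 1/y) = √(1/(-483 + 16) + 1/4356) = √(1/(-467) + 1/4356) = √(-1/467 + 1/4356) = √(-3889/2034252) = I*√1816163/30822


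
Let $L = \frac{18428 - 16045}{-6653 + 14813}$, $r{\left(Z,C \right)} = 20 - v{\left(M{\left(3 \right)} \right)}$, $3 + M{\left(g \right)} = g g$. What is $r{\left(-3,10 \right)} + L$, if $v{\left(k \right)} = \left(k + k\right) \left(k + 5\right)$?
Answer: $- \frac{911537}{8160} \approx -111.71$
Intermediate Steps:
$M{\left(g \right)} = -3 + g^{2}$ ($M{\left(g \right)} = -3 + g g = -3 + g^{2}$)
$v{\left(k \right)} = 2 k \left(5 + k\right)$
$r{\left(Z,C \right)} = -112$ ($r{\left(Z,C \right)} = 20 - 2 \left(-3 + 3^{2}\right) \left(5 - \left(3 - 3^{2}\right)\right) = 20 - 2 \left(-3 + 9\right) \left(5 + \left(-3 + 9\right)\right) = 20 - 2 \cdot 6 \left(5 + 6\right) = 20 - 2 \cdot 6 \cdot 11 = 20 - 132 = -112$)
$L = \frac{2383}{8160}$ ($L = \frac{18428 - 16045}{8160} = \left(18428 - 16045\right) \frac{1}{8160} = 2383 \cdot \frac{1}{8160} = \frac{2383}{8160} \approx 0.29203$)
$r{\left(-3,10 \right)} + L = -112 + \frac{2383}{8160} = - \frac{911537}{8160}$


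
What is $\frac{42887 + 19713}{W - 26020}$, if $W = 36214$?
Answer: $\frac{31300}{5097} \approx 6.1409$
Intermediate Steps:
$\frac{42887 + 19713}{W - 26020} = \frac{42887 + 19713}{36214 - 26020} = \frac{62600}{10194} = 62600 \cdot \frac{1}{10194} = \frac{31300}{5097}$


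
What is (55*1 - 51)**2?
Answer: 16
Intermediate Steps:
(55*1 - 51)**2 = (55 - 51)**2 = 4**2 = 16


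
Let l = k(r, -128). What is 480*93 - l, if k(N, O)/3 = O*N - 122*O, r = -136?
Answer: -54432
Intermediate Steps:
k(N, O) = -366*O + 3*N*O (k(N, O) = 3*(O*N - 122*O) = 3*(N*O - 122*O) = 3*(-122*O + N*O) = -366*O + 3*N*O)
l = 99072 (l = 3*(-128)*(-122 - 136) = 3*(-128)*(-258) = 99072)
480*93 - l = 480*93 - 1*99072 = 44640 - 99072 = -54432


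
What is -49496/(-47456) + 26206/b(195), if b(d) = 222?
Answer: 78413753/658452 ≈ 119.09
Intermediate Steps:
-49496/(-47456) + 26206/b(195) = -49496/(-47456) + 26206/222 = -49496*(-1/47456) + 26206*(1/222) = 6187/5932 + 13103/111 = 78413753/658452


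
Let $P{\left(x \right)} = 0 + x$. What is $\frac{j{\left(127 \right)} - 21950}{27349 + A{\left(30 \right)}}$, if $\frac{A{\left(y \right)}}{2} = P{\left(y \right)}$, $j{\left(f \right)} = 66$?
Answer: $- \frac{21884}{27409} \approx -0.79842$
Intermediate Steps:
$P{\left(x \right)} = x$
$A{\left(y \right)} = 2 y$
$\frac{j{\left(127 \right)} - 21950}{27349 + A{\left(30 \right)}} = \frac{66 - 21950}{27349 + 2 \cdot 30} = - \frac{21884}{27349 + 60} = - \frac{21884}{27409}$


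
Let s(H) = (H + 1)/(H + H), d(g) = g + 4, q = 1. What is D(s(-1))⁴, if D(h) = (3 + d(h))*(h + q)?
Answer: 2401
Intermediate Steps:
d(g) = 4 + g
s(H) = (1 + H)/(2*H) (s(H) = (1 + H)/((2*H)) = (1 + H)*(1/(2*H)) = (1 + H)/(2*H))
D(h) = (1 + h)*(7 + h) (D(h) = (3 + (4 + h))*(h + 1) = (7 + h)*(1 + h) = (1 + h)*(7 + h))
D(s(-1))⁴ = (7 + ((½)*(1 - 1)/(-1))² + 8*((½)*(1 - 1)/(-1)))⁴ = (7 + ((½)*(-1)*0)² + 8*((½)*(-1)*0))⁴ = (7 + 0² + 8*0)⁴ = (7 + 0 + 0)⁴ = 7⁴ = 2401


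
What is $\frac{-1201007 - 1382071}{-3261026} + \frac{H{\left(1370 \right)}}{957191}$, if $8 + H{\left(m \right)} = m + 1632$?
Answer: $\frac{1241131262871}{1560712368983} \approx 0.79523$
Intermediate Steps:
$H{\left(m \right)} = 1624 + m$ ($H{\left(m \right)} = -8 + \left(m + 1632\right) = -8 + \left(1632 + m\right) = 1624 + m$)
$\frac{-1201007 - 1382071}{-3261026} + \frac{H{\left(1370 \right)}}{957191} = \frac{-1201007 - 1382071}{-3261026} + \frac{1624 + 1370}{957191} = \left(-1201007 - 1382071\right) \left(- \frac{1}{3261026}\right) + 2994 \cdot \frac{1}{957191} = \left(-2583078\right) \left(- \frac{1}{3261026}\right) + \frac{2994}{957191} = \frac{1291539}{1630513} + \frac{2994}{957191} = \frac{1241131262871}{1560712368983}$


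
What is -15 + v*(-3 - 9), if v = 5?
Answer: -75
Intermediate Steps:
-15 + v*(-3 - 9) = -15 + 5*(-3 - 9) = -15 + 5*(-12) = -15 - 60 = -75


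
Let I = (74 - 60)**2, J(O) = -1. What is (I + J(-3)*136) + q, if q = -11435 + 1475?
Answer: -9900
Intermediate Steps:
q = -9960
I = 196 (I = 14**2 = 196)
(I + J(-3)*136) + q = (196 - 1*136) - 9960 = (196 - 136) - 9960 = 60 - 9960 = -9900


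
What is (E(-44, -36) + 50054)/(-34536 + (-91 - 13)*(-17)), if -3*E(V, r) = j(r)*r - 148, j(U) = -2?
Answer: -75119/49152 ≈ -1.5283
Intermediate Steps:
E(V, r) = 148/3 + 2*r/3 (E(V, r) = -(-2*r - 148)/3 = -(-148 - 2*r)/3 = 148/3 + 2*r/3)
(E(-44, -36) + 50054)/(-34536 + (-91 - 13)*(-17)) = ((148/3 + (⅔)*(-36)) + 50054)/(-34536 + (-91 - 13)*(-17)) = ((148/3 - 24) + 50054)/(-34536 - 104*(-17)) = (76/3 + 50054)/(-34536 + 1768) = (150238/3)/(-32768) = (150238/3)*(-1/32768) = -75119/49152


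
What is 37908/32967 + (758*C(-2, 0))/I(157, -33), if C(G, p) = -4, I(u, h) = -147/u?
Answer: 193810564/59829 ≈ 3239.4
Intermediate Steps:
37908/32967 + (758*C(-2, 0))/I(157, -33) = 37908/32967 + (758*(-4))/((-147/157)) = 37908*(1/32967) - 3032/((-147*1/157)) = 468/407 - 3032/(-147/157) = 468/407 - 3032*(-157/147) = 468/407 + 476024/147 = 193810564/59829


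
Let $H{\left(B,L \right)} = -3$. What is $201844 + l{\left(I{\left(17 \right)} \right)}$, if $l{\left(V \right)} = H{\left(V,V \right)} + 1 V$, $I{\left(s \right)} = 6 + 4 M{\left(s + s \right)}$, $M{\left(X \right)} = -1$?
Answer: $201843$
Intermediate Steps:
$I{\left(s \right)} = 2$ ($I{\left(s \right)} = 6 + 4 \left(-1\right) = 6 - 4 = 2$)
$l{\left(V \right)} = -3 + V$ ($l{\left(V \right)} = -3 + 1 V = -3 + V$)
$201844 + l{\left(I{\left(17 \right)} \right)} = 201844 + \left(-3 + 2\right) = 201844 - 1 = 201843$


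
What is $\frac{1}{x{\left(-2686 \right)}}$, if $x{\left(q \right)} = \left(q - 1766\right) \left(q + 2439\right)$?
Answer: $\frac{1}{1099644} \approx 9.0939 \cdot 10^{-7}$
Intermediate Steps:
$x{\left(q \right)} = \left(-1766 + q\right) \left(2439 + q\right)$
$\frac{1}{x{\left(-2686 \right)}} = \frac{1}{-4307274 + \left(-2686\right)^{2} + 673 \left(-2686\right)} = \frac{1}{-4307274 + 7214596 - 1807678} = \frac{1}{1099644}$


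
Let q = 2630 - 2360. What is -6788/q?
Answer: -3394/135 ≈ -25.141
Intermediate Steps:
q = 270
-6788/q = -6788/270 = -6788*1/270 = -3394/135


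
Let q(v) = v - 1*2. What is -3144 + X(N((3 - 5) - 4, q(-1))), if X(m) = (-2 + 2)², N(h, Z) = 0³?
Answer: -3144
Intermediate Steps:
q(v) = -2 + v (q(v) = v - 2 = -2 + v)
N(h, Z) = 0
X(m) = 0 (X(m) = 0² = 0)
-3144 + X(N((3 - 5) - 4, q(-1))) = -3144 + 0 = -3144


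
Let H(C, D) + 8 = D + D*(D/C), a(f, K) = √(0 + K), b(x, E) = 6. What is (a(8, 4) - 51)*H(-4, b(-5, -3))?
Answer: 539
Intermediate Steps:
a(f, K) = √K
H(C, D) = -8 + D + D²/C (H(C, D) = -8 + (D + D*(D/C)) = -8 + (D + D²/C) = -8 + D + D²/C)
(a(8, 4) - 51)*H(-4, b(-5, -3)) = (√4 - 51)*(-8 + 6 + 6²/(-4)) = (2 - 51)*(-8 + 6 - ¼*36) = -49*(-8 + 6 - 9) = -49*(-11) = 539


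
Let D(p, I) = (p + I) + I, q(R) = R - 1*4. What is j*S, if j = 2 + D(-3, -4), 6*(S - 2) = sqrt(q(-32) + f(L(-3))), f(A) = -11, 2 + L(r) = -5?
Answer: -18 - 3*I*sqrt(47)/2 ≈ -18.0 - 10.283*I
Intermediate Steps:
q(R) = -4 + R (q(R) = R - 4 = -4 + R)
L(r) = -7 (L(r) = -2 - 5 = -7)
D(p, I) = p + 2*I (D(p, I) = (I + p) + I = p + 2*I)
S = 2 + I*sqrt(47)/6 (S = 2 + sqrt((-4 - 32) - 11)/6 = 2 + sqrt(-36 - 11)/6 = 2 + sqrt(-47)/6 = 2 + (I*sqrt(47))/6 = 2 + I*sqrt(47)/6 ≈ 2.0 + 1.1426*I)
j = -9 (j = 2 + (-3 + 2*(-4)) = 2 + (-3 - 8) = 2 - 11 = -9)
j*S = -9*(2 + I*sqrt(47)/6) = -18 - 3*I*sqrt(47)/2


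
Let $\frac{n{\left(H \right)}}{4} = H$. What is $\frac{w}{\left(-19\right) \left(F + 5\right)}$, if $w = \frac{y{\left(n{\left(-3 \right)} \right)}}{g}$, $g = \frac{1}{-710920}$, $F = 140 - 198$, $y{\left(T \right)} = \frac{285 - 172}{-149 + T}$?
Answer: $\frac{11476280}{23161} \approx 495.5$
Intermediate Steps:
$n{\left(H \right)} = 4 H$
$y{\left(T \right)} = \frac{113}{-149 + T}$
$F = -58$ ($F = 140 - 198 = -58$)
$g = - \frac{1}{710920} \approx -1.4066 \cdot 10^{-6}$
$w = \frac{11476280}{23}$ ($w = \frac{113 \frac{1}{-149 + 4 \left(-3\right)}}{- \frac{1}{710920}} = \frac{113}{-149 - 12} \left(-710920\right) = \frac{113}{-161} \left(-710920\right) = 113 \left(- \frac{1}{161}\right) \left(-710920\right) = \left(- \frac{113}{161}\right) \left(-710920\right) = \frac{11476280}{23} \approx 4.9897 \cdot 10^{5}$)
$\frac{w}{\left(-19\right) \left(F + 5\right)} = \frac{11476280}{23 \left(- 19 \left(-58 + 5\right)\right)} = \frac{11476280}{23 \left(\left(-19\right) \left(-53\right)\right)} = \frac{11476280}{23 \cdot 1007} = \frac{11476280}{23} \cdot \frac{1}{1007} = \frac{11476280}{23161}$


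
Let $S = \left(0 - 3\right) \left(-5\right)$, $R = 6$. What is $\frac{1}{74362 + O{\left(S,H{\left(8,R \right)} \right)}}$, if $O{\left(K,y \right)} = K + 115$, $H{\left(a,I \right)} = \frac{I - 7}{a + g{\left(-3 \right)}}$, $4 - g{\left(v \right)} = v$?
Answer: $\frac{1}{74492} \approx 1.3424 \cdot 10^{-5}$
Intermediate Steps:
$g{\left(v \right)} = 4 - v$
$S = 15$ ($S = \left(-3\right) \left(-5\right) = 15$)
$H{\left(a,I \right)} = \frac{-7 + I}{7 + a}$ ($H{\left(a,I \right)} = \frac{I - 7}{a + \left(4 - -3\right)} = \frac{-7 + I}{a + \left(4 + 3\right)} = \frac{-7 + I}{a + 7} = \frac{-7 + I}{7 + a}$)
$O{\left(K,y \right)} = 115 + K$
$\frac{1}{74362 + O{\left(S,H{\left(8,R \right)} \right)}} = \frac{1}{74362 + \left(115 + 15\right)} = \frac{1}{74362 + 130} = \frac{1}{74492}$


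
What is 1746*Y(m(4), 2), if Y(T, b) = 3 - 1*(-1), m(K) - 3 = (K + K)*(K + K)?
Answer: 6984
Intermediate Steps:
m(K) = 3 + 4*K**2 (m(K) = 3 + (K + K)*(K + K) = 3 + (2*K)*(2*K) = 3 + 4*K**2)
Y(T, b) = 4 (Y(T, b) = 3 + 1 = 4)
1746*Y(m(4), 2) = 1746*4 = 6984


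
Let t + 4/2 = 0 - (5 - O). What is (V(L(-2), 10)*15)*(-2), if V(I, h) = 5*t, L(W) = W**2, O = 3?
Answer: 600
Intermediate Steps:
t = -4 (t = -2 + (0 - (5 - 1*3)) = -2 + (0 - (5 - 3)) = -2 + (0 - 1*2) = -2 + (0 - 2) = -2 - 2 = -4)
V(I, h) = -20 (V(I, h) = 5*(-4) = -20)
(V(L(-2), 10)*15)*(-2) = -20*15*(-2) = -300*(-2) = 600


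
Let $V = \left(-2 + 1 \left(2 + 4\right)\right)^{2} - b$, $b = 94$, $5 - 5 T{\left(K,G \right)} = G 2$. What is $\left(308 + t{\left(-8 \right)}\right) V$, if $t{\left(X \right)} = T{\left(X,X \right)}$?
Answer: $- \frac{121758}{5} \approx -24352.0$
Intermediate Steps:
$T{\left(K,G \right)} = 1 - \frac{2 G}{5}$ ($T{\left(K,G \right)} = 1 - \frac{G 2}{5} = 1 - \frac{2 G}{5}$)
$t{\left(X \right)} = 1 - \frac{2 X}{5}$
$V = -78$ ($V = \left(-2 + 1 \left(2 + 4\right)\right)^{2} - 94 = \left(-2 + 1 \cdot 6\right)^{2} - 94 = \left(-2 + 6\right)^{2} - 94 = 4^{2} - 94 = 16 - 94 = -78$)
$\left(308 + t{\left(-8 \right)}\right) V = \left(308 + \left(1 - - \frac{16}{5}\right)\right) \left(-78\right) = \left(308 + \left(1 + \frac{16}{5}\right)\right) \left(-78\right) = \left(308 + \frac{21}{5}\right) \left(-78\right) = \frac{1561}{5} \left(-78\right) = - \frac{121758}{5}$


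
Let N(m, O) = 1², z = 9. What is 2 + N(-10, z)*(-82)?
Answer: -80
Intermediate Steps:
N(m, O) = 1
2 + N(-10, z)*(-82) = 2 + 1*(-82) = 2 - 82 = -80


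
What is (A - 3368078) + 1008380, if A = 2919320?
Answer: 559622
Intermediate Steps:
(A - 3368078) + 1008380 = (2919320 - 3368078) + 1008380 = -448758 + 1008380 = 559622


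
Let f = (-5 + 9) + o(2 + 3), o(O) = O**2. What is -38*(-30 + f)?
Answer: 38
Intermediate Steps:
f = 29 (f = (-5 + 9) + (2 + 3)**2 = 4 + 5**2 = 4 + 25 = 29)
-38*(-30 + f) = -38*(-30 + 29) = -38*(-1) = 38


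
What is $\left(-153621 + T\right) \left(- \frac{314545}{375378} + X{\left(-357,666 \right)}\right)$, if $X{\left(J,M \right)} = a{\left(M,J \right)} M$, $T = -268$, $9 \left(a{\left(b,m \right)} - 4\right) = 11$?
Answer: $- \frac{200863638640571}{375378} \approx -5.351 \cdot 10^{8}$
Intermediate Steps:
$a{\left(b,m \right)} = \frac{47}{9}$ ($a{\left(b,m \right)} = 4 + \frac{1}{9} \cdot 11 = 4 + \frac{11}{9} = \frac{47}{9}$)
$X{\left(J,M \right)} = \frac{47 M}{9}$
$\left(-153621 + T\right) \left(- \frac{314545}{375378} + X{\left(-357,666 \right)}\right) = \left(-153621 - 268\right) \left(- \frac{314545}{375378} + \frac{47}{9} \cdot 666\right) = - 153889 \left(\left(-314545\right) \frac{1}{375378} + 3478\right) = - 153889 \left(- \frac{314545}{375378} + 3478\right) = \left(-153889\right) \frac{1305250139}{375378} = - \frac{200863638640571}{375378}$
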